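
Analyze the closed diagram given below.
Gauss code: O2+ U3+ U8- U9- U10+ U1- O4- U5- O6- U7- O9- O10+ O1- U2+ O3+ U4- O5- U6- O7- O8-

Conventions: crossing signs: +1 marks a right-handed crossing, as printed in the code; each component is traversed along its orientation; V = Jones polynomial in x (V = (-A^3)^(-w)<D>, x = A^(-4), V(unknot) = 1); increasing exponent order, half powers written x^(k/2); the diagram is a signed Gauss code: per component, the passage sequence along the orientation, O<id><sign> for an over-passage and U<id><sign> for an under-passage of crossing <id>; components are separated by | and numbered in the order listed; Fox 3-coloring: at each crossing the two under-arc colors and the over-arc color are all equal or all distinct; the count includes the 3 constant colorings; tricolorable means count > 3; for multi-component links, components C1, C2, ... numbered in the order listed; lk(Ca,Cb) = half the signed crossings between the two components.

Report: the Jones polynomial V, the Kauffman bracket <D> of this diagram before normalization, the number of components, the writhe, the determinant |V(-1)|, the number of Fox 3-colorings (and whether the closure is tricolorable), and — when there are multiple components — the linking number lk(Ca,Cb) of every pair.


V = -x^-4 + x^-3 + x^-1
<D> = A^-8 + 1 - A^4 (w = -4)
1 component over 10 crossings, w = -4
9 Fox colorings among 3^10, |V(-1)| = 3: tricolorable
why: w = -4 shifts under R1 moves; the (-A^3)^(4) factor cancels that in V


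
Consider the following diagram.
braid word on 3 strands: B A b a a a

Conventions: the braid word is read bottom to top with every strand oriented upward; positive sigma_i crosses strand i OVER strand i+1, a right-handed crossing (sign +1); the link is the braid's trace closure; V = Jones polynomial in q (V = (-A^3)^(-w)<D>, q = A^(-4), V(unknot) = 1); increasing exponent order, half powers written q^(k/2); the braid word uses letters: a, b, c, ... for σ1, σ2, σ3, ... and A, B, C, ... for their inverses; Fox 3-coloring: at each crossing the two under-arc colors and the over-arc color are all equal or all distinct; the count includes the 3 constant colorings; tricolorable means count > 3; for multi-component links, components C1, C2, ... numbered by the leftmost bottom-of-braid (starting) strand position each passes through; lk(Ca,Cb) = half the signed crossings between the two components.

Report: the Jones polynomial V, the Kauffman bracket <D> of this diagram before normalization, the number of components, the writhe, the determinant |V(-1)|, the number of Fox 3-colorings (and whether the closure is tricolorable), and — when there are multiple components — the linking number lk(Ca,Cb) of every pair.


Jones polynomial: V(q) = q + q^3 - q^4
<D> = -A^-10 + A^-6 + A^2; writhe +2
components 1, writhe +2 (6 crossings)
3-colorings: 9 of 3^6, det 3 — tricolorable
note: the span of V is 3, forcing >= 3 crossings in any diagram


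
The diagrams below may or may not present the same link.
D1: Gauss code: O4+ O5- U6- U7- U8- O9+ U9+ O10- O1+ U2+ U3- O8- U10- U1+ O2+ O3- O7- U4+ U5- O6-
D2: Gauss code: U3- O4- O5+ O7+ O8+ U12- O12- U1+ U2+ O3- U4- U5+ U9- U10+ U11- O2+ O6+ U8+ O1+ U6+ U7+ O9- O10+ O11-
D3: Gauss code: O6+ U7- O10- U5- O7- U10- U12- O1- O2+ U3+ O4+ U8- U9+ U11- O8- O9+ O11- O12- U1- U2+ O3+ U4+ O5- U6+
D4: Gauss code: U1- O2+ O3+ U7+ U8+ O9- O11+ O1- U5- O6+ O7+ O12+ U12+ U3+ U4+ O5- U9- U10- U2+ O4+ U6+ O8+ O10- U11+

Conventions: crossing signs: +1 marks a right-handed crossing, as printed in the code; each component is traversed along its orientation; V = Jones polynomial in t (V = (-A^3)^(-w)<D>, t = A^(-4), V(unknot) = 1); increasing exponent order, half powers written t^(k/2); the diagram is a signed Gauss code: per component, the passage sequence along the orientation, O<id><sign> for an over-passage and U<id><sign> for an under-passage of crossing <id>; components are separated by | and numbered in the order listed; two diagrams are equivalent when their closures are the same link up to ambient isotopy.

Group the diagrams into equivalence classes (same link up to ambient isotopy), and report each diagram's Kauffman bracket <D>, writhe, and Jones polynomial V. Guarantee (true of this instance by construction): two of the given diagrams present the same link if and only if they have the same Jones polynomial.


equivalence classes: {D1} | {D2, D4} | {D3}
D1 (bracket A^-6; 10 crossings at w = -2): V = 1
D2 (bracket A^-14 - 2A^-10 + 2A^-6 - 2A^-2 + 2A^2 - A^6 + A^10; 12 crossings at w = +2): V = t^-1 - 1 + 2t - 2t^2 + 2t^3 - 2t^4 + t^5
V(D3) = -t^-4 + t^-3 + t^-1  (w -2, c 12, <D> = A^-2 + A^6 - A^10)
V(D4) = t^-1 - 1 + 2t - 2t^2 + 2t^3 - 2t^4 + t^5  (w +4, c 12, <D> = A^-8 - 2A^-4 + 2 - 2A^4 + 2A^8 - A^12 + A^16)
key observation: V(t) takes 3 values over 4 diagrams, fixing the grouping


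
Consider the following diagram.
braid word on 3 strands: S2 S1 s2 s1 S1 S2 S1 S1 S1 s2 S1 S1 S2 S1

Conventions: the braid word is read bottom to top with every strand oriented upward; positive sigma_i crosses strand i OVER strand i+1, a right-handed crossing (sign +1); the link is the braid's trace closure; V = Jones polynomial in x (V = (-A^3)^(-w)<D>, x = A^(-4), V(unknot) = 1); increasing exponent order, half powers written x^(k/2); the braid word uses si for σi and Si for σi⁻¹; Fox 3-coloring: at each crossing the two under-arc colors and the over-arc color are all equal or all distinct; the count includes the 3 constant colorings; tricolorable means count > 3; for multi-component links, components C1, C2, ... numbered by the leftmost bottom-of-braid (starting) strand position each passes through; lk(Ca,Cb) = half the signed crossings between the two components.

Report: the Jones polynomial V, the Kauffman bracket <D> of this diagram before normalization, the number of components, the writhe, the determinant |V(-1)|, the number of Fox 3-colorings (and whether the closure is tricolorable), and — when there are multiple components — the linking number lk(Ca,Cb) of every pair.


Jones polynomial: V(x) = x^-11 - 2x^-10 + 2x^-9 - 3x^-8 + 2x^-7 - 2x^-6 + 2x^-5 + x^-3
<D> = A^-12 + 2A^-4 - 2 + 2A^4 - 3A^8 + 2A^12 - 2A^16 + A^20; writhe -8
components 1, writhe -8 (14 crossings)
3-colorings: 9 of 3^14, det 15 — tricolorable
note: det 15 = |V(-1)|; divisible by 3, so tricolorable


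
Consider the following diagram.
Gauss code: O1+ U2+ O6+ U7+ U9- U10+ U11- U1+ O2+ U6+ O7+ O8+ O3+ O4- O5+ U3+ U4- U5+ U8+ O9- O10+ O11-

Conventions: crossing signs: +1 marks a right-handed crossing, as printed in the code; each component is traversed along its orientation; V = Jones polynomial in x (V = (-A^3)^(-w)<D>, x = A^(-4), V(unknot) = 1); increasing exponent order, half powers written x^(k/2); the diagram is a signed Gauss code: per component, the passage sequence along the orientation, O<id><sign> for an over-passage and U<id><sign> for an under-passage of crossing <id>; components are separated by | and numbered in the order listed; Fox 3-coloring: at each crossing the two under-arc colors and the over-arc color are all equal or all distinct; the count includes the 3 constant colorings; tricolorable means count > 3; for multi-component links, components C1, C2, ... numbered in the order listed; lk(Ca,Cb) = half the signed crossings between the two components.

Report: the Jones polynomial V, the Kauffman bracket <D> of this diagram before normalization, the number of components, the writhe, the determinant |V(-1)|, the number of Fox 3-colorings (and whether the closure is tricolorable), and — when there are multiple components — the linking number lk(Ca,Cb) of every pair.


V(x) = x + x^3 - x^4
bracket: A^-1 - A^3 - A^11, w = +5
1 component, writhe +5, over 11 crossings
det 3, colorings 9 of 3^11 — tricolorable
observation: V spans 3 powers of x: at least 3 crossings in any diagram


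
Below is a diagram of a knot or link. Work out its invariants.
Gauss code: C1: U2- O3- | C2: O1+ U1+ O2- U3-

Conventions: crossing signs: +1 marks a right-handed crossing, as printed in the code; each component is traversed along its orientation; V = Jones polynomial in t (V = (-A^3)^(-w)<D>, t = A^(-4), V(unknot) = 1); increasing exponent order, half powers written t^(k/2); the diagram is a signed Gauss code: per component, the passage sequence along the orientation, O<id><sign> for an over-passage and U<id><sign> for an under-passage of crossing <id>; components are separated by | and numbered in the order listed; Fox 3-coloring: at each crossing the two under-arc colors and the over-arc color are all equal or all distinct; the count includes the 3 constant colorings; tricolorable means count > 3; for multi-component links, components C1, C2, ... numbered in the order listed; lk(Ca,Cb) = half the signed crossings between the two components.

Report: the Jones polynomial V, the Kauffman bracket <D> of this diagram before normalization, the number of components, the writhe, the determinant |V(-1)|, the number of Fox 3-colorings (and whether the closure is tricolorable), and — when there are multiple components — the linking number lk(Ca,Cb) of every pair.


Jones polynomial: V(t) = -t^(-5/2) - t^(-1/2)
<D> = A^-1 + A^7; writhe -1
components 2, writhe -1 (3 crossings)
linking number lk(C1,C2) = -1
3-colorings: 3 of 3^3, det 2 — not tricolorable
note: the span of V is 2, within the link bound 3 + 2 - 1


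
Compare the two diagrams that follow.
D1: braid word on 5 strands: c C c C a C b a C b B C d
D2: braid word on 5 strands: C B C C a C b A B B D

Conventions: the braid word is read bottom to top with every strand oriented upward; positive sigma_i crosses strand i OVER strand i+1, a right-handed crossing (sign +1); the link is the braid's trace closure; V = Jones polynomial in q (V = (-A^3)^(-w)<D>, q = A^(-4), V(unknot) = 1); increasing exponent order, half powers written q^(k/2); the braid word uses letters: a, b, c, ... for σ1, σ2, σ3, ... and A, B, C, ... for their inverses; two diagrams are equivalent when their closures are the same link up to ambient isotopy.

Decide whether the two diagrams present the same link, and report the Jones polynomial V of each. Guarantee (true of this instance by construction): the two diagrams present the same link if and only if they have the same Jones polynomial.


equivalent: no
D1 (bracket A^-3 + 2A^5 - A^9 + A^13 - A^17; 13 crossings at w = +1): V = q^(-7/2) - q^(-5/2) + q^(-3/2) - 2q^(-1/2) - q^(3/2)
V(D2) = -q^(-17/2) + q^(-15/2) - q^(-13/2) + q^(-11/2) - q^(-9/2) - q^(-5/2)  [11 crossings, <D> = A^-11 + A^-3 - A + A^5 - A^9 + A^13, w = -7]
observation: 2 classes among 2 diagrams; unequal V(q) rules out equality


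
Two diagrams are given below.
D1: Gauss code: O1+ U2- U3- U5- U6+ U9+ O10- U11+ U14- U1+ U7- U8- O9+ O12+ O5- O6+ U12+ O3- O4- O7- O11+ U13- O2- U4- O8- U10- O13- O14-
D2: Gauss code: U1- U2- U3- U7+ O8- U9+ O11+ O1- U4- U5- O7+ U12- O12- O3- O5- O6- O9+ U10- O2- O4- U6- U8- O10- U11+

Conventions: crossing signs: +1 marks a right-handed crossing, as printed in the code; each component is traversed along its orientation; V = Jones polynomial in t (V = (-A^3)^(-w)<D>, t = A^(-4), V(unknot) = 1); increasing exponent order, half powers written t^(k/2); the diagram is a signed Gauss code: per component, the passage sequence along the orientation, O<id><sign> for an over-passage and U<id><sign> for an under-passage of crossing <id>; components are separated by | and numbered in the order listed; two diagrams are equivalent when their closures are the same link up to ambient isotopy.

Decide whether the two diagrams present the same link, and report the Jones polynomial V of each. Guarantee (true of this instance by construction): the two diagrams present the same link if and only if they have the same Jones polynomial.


same link: yes
V(D1) = -t^-6 + t^-5 - t^-4 + 2t^-3 - t^-2 + t^-1  [14 crossings, <D> = A^-8 - A^-4 + 2 - A^4 + A^8 - A^12, w = -4]
D2 (bracket A^-14 - A^-10 + 2A^-6 - A^-2 + A^2 - A^6; 12 crossings at w = -6): V = -t^-6 + t^-5 - t^-4 + 2t^-3 - t^-2 + t^-1
note: from 14 to 12 crossings by R-moves: one link, two diagrams


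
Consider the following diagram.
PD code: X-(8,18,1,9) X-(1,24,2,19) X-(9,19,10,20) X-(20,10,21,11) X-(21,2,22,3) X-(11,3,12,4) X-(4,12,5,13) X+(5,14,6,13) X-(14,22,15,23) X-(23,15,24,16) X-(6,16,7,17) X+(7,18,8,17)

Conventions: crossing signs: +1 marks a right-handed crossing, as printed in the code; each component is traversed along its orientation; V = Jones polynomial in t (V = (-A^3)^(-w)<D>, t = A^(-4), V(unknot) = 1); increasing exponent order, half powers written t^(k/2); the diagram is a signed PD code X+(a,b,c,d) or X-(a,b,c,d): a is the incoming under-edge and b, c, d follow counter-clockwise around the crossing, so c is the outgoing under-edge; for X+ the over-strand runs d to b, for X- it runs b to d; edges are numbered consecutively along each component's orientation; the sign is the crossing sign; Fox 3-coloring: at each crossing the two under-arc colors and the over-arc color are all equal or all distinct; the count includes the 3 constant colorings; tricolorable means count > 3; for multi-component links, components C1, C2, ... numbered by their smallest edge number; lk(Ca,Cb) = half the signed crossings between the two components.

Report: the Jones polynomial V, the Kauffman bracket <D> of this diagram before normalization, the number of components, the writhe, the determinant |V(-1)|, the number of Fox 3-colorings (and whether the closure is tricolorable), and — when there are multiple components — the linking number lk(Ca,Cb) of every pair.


V = t^-9 + t^-7 + t^-5 + t^-3
<D> = A^-12 + A^-4 + A^4 + A^12 (w = -8)
3 components over 12 crossings, w = -8
lk(C1,C2): -1
lk(C1,C3) = -1
linking number lk(C2,C3) = -2
3 Fox colorings among 3^12, |V(-1)| = 4: not tricolorable
why: |V(-1)| = 4: so not tricolorable, since 3 does not divide 4


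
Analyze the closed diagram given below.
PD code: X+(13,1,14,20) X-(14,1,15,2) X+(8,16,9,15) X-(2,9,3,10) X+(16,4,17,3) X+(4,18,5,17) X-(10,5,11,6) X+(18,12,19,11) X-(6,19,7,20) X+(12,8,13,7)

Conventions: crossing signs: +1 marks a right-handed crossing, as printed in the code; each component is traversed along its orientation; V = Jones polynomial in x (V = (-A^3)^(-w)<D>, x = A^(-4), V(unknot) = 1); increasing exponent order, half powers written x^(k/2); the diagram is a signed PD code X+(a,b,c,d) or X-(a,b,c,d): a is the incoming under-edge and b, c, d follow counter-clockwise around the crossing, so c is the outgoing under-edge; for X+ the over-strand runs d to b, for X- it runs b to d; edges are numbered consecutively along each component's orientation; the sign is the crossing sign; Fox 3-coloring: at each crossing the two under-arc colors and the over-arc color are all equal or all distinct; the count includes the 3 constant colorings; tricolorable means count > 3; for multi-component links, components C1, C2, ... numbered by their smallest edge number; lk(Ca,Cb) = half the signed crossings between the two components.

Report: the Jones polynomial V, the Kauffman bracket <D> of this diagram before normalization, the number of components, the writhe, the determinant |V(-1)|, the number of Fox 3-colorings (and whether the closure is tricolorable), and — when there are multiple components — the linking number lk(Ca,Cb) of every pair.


V = -x^-2 + 3x^-1 - 4 + 6x - 6x^2 + 6x^3 - 5x^4 + 3x^5 - x^6
<D> = -A^-18 + 3A^-14 - 5A^-10 + 6A^-6 - 6A^-2 + 6A^2 - 4A^6 + 3A^10 - A^14 (w = +2)
1 component over 10 crossings, w = +2
3 Fox colorings among 3^10, |V(-1)| = 35: not tricolorable
why: V spans 8 powers of x: at least 8 crossings in any diagram


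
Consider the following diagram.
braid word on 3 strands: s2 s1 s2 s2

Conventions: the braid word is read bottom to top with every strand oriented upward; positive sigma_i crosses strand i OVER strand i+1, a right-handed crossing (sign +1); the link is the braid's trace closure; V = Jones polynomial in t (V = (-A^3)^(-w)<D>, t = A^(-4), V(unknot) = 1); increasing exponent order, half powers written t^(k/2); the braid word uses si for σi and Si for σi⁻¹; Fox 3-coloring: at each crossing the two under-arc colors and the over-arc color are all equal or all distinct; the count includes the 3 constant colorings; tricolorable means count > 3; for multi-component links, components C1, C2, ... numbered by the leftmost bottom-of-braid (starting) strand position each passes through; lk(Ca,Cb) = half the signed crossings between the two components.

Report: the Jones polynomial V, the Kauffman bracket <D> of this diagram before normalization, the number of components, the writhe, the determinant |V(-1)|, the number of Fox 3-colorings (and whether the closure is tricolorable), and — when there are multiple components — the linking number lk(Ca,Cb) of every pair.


Jones polynomial: V(t) = t + t^3 - t^4
<D> = -A^-4 + 1 + A^8; writhe +4
components 1, writhe +4 (4 crossings)
3-colorings: 9 of 3^4, det 3 — tricolorable
note: w = +4 shifts under R1 moves; the (-A^3)^(-4) factor cancels that in V


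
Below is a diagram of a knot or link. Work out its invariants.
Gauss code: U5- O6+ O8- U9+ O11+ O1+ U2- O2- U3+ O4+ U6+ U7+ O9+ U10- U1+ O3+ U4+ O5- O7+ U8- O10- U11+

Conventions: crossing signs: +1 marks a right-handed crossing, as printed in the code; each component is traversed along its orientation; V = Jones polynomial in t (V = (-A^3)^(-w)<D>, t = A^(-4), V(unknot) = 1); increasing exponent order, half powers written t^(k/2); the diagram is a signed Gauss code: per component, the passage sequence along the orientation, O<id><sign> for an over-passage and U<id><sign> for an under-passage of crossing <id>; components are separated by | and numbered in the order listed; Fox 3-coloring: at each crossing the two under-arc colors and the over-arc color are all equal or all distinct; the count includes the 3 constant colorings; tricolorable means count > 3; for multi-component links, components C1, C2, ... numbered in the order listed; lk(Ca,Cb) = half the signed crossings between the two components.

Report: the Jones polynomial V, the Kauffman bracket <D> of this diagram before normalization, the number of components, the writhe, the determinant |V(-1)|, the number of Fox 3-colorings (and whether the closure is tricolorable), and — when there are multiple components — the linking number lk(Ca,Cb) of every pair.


Jones polynomial: V(t) = -1 + 3t - 4t^2 + 6t^3 - 5t^4 + 5t^5 - 4t^6 + 2t^7 - t^8
<D> = A^-23 - 2A^-19 + 4A^-15 - 5A^-11 + 5A^-7 - 6A^-3 + 4A - 3A^5 + A^9; writhe +3
components 1, writhe +3 (11 crossings)
3-colorings: 3 of 3^11, det 31 — not tricolorable
note: |V(-1)| = 31: so not tricolorable, since 3 does not divide 31


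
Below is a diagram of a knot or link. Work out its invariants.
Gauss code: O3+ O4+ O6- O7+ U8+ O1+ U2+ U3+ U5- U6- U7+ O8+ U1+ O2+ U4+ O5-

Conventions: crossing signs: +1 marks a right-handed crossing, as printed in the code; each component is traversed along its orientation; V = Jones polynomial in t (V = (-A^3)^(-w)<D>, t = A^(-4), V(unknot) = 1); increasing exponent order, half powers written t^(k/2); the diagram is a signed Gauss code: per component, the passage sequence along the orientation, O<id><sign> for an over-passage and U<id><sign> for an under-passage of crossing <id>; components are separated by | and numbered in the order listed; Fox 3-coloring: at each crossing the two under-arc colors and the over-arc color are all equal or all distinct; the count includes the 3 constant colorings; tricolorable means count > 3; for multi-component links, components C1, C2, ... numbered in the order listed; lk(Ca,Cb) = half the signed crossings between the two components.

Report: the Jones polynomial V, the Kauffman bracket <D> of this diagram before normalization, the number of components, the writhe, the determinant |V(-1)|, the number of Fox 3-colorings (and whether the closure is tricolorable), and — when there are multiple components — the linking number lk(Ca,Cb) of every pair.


V(t) = t + t^3 - t^4
bracket: -A^-4 + 1 + A^8, w = +4
1 component, writhe +4, over 8 crossings
det 3, colorings 9 of 3^8 — tricolorable
observation: w = +4 (over 8 crossings) is diagram-only; (-A^3)^(-4) removes it from V


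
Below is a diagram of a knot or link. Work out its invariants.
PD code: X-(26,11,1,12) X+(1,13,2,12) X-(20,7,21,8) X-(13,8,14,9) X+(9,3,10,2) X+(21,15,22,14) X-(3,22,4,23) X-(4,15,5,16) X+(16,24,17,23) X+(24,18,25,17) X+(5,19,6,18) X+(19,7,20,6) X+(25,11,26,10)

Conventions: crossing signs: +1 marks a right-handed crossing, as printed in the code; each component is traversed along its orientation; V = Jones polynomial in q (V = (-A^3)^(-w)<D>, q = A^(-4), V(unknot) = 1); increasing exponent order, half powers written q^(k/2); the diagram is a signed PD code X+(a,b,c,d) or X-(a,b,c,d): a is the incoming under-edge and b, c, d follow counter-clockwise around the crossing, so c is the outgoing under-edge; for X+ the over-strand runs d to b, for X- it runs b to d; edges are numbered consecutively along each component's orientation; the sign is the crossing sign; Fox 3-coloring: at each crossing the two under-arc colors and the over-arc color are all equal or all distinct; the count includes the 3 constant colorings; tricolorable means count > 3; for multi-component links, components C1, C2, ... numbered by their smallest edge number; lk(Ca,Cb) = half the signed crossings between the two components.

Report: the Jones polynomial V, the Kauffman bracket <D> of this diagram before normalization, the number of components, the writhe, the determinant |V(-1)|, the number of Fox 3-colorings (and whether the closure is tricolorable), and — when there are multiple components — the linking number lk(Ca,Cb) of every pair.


V = q^-1 - 1 + 2q - 3q^2 + 3q^3 - 2q^4 + 2q^5 - q^6
<D> = A^-15 - 2A^-11 + 2A^-7 - 3A^-3 + 3A - 2A^5 + A^9 - A^13 (w = +3)
1 component over 13 crossings, w = +3
9 Fox colorings among 3^13, |V(-1)| = 15: tricolorable
why: |V(-1)| = 15: so tricolorable, since 3 divides 15


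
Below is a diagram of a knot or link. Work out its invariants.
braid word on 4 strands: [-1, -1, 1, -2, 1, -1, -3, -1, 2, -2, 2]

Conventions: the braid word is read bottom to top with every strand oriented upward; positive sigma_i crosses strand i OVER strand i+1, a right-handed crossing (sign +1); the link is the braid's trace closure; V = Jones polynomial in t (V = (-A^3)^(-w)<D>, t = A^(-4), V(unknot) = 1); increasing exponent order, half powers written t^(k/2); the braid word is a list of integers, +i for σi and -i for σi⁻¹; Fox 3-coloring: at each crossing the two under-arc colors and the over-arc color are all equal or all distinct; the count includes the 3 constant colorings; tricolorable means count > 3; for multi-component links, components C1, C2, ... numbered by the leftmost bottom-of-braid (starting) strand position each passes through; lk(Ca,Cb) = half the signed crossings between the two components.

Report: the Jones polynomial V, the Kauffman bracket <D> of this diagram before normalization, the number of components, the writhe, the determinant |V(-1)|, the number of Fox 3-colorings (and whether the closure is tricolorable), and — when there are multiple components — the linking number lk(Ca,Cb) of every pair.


V(t) = 1
bracket: -A^-9, w = -3
1 component, writhe -3, over 11 crossings
det 1, colorings 3 of 3^11 — not tricolorable
observation: the word shrinks to σ1⁻¹ σ2⁻¹ σ3⁻¹ σ1⁻¹ σ2 after cancelling


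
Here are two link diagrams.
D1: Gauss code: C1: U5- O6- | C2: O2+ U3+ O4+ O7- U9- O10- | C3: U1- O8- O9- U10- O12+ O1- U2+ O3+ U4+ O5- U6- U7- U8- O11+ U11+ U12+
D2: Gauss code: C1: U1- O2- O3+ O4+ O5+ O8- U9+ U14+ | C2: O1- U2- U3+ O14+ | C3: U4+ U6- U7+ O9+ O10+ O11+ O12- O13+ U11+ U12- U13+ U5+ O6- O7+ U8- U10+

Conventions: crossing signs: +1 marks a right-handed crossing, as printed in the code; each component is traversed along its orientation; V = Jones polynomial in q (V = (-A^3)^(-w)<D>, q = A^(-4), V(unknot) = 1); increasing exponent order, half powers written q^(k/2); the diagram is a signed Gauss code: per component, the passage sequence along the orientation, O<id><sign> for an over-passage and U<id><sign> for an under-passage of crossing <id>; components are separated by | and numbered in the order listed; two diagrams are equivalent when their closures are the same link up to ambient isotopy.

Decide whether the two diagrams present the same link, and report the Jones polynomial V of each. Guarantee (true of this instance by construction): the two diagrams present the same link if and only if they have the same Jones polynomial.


equivalent: no
V(D1) = q^-3 + q^-2 + q^-1 + 1  (w -2, c 12, <D> = A^-6 + A^-2 + A^2 + A^6)
V(D2) = 1 + q + q^2 + q^3  (w +4, c 14, <D> = 1 + A^4 + A^8 + A^12)
why: comparing 2 Jones polynomials yields 2 groups


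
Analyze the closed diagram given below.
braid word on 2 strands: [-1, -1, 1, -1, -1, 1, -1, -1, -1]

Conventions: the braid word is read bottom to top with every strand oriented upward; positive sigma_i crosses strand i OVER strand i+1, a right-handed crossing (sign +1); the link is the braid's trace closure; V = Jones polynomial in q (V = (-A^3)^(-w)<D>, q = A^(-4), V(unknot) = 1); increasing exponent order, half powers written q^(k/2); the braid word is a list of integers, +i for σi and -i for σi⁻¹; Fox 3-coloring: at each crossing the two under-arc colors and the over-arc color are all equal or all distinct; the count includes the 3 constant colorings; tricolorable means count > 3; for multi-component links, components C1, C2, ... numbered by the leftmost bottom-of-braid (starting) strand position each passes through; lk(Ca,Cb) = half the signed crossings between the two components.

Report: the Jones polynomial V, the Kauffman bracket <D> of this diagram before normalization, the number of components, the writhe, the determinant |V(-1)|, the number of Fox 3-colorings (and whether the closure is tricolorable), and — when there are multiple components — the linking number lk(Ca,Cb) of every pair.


V(q) = -q^-7 + q^-6 - q^-5 + q^-4 + q^-2
bracket: -A^-7 - A + A^5 - A^9 + A^13, w = -5
1 component, writhe -5, over 9 crossings
det 5, colorings 3 of 3^9 — not tricolorable
observation: w = -5 shifts under R1 moves; the (-A^3)^(5) factor cancels that in V


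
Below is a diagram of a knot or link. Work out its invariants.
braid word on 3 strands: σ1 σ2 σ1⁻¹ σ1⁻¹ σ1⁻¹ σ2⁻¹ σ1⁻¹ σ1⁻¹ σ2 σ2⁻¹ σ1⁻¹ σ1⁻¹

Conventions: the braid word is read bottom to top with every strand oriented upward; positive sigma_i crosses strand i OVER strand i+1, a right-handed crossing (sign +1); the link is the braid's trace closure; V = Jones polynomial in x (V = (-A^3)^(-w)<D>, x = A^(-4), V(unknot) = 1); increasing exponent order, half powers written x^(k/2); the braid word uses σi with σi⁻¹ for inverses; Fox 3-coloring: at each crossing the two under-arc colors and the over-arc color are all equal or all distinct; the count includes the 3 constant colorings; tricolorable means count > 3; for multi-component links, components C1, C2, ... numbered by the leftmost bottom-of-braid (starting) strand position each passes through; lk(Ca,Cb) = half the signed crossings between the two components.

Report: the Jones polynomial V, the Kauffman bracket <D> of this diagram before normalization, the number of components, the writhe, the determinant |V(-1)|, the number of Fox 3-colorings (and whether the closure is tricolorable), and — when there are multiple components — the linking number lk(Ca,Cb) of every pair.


Jones polynomial: V(x) = x^-8 - 2x^-7 + x^-6 - 2x^-5 + 2x^-4 + x^-2
<D> = A^-10 + 2A^-2 - 2A^2 + A^6 - 2A^10 + A^14; writhe -6
components 1, writhe -6 (12 crossings)
3-colorings: 27 of 3^12, det 9 — tricolorable
note: w = -6 shifts under R1 moves; the (-A^3)^(6) factor cancels that in V


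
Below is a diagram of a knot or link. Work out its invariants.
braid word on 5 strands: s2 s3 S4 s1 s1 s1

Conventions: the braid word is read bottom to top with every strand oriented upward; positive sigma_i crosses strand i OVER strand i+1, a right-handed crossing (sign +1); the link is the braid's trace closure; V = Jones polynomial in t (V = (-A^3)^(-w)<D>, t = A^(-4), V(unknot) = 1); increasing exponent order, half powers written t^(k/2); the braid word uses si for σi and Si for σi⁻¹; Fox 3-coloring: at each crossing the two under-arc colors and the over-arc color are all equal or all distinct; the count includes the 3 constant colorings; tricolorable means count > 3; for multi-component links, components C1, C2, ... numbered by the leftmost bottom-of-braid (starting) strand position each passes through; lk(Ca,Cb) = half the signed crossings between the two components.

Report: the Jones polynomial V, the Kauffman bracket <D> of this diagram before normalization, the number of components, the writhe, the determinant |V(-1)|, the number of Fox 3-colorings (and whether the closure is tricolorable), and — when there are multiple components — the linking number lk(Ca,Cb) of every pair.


Jones polynomial: V(t) = t + t^3 - t^4
<D> = -A^-4 + 1 + A^8; writhe +4
components 1, writhe +4 (6 crossings)
3-colorings: 9 of 3^6, det 3 — tricolorable
note: w = +4 (over 6 crossings) is diagram-only; (-A^3)^(-4) removes it from V


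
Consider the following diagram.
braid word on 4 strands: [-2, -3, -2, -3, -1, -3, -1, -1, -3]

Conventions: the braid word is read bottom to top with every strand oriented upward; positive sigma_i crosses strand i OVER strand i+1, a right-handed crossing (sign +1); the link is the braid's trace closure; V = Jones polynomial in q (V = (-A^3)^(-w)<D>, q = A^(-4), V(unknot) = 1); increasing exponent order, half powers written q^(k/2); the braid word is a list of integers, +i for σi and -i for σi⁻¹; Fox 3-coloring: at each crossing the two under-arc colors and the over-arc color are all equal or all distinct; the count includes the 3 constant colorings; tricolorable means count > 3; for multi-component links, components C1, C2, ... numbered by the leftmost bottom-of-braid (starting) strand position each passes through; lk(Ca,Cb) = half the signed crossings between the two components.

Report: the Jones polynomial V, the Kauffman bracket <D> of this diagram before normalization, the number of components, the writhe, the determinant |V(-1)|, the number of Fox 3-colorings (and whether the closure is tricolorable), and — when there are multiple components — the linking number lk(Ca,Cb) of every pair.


V = q^-11 - 2q^-10 + 2q^-9 - 3q^-8 + 2q^-7 - 2q^-6 + 2q^-5 + q^-3
<D> = -A^-15 - 2A^-7 + 2A^-3 - 2A + 3A^5 - 2A^9 + 2A^13 - A^17 (w = -9)
1 component over 9 crossings, w = -9
9 Fox colorings among 3^9, |V(-1)| = 15: tricolorable
why: det 15 = |V(-1)|; divisible by 3, so tricolorable


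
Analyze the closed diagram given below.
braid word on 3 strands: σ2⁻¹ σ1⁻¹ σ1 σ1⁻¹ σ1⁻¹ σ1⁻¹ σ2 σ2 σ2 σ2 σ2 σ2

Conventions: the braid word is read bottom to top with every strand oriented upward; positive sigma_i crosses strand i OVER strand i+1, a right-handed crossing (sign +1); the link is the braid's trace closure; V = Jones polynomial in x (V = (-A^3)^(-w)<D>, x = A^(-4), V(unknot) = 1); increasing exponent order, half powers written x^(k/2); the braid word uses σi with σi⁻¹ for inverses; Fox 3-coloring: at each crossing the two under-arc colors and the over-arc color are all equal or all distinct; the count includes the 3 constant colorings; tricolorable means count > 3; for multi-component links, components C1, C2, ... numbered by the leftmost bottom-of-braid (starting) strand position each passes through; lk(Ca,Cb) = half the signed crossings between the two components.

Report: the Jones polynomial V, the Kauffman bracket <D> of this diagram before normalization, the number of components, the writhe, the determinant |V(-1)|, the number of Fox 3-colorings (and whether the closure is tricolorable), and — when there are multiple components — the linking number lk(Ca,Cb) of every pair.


V(x) = -x^-2 + x^-1 - 1 + 3x - 2x^2 + 3x^3 - 2x^4 + x^5 - x^6
bracket: -A^-18 + A^-14 - 2A^-10 + 3A^-6 - 2A^-2 + 3A^2 - A^6 + A^10 - A^14, w = +2
1 component, writhe +2, over 12 crossings
det 15, colorings 9 of 3^12 — tricolorable
observation: det 15 = |V(-1)|; divisible by 3, so tricolorable


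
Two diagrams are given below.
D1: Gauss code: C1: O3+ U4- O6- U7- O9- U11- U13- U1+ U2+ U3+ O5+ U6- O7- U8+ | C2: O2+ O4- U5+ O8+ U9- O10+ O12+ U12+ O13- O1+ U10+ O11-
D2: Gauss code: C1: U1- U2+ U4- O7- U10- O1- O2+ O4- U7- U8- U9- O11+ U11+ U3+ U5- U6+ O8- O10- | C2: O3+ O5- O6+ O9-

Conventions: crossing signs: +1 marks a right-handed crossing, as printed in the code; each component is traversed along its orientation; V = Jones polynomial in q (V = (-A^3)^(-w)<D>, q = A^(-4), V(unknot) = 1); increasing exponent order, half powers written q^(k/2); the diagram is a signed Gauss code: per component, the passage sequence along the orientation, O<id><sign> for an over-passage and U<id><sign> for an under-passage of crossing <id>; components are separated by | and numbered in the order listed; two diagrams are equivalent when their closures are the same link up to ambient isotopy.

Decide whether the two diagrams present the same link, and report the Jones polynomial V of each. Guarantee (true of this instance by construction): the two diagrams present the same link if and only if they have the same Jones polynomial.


equivalent: no
D1 (bracket -A^-7 + 3A^-3 - 3A + 5A^5 - 4A^9 + 4A^13 - 3A^17 + A^21; 13 crossings at w = +1): V = -q^(-9/2) + 3q^(-7/2) - 4q^(-5/2) + 4q^(-3/2) - 5q^(-1/2) + 3q^(1/2) - 3q^(3/2) + q^(5/2)
D2 (bracket A^-7 + A^-3 + A - A^9; 11 crossings at w = -3): V = q^(-9/2) - q^(-5/2) - q^(-3/2) - q^(-1/2)
key observation: comparing 2 Jones polynomials yields 2 groups


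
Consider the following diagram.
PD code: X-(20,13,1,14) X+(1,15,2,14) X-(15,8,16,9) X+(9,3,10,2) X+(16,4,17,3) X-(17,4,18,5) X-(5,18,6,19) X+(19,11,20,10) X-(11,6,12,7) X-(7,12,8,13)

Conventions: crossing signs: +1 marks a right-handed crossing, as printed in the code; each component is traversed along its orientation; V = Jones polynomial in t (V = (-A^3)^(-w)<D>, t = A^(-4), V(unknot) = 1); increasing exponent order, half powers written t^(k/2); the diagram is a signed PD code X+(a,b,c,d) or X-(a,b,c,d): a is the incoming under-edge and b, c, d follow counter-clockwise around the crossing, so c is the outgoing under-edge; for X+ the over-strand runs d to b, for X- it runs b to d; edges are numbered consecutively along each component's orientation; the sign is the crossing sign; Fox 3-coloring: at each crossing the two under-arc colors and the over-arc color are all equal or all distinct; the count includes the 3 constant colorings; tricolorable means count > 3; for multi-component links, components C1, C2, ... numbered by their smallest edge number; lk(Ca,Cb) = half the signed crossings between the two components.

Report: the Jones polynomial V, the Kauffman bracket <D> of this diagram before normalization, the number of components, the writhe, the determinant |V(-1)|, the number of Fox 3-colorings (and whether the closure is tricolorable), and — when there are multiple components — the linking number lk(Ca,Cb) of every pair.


V(t) = t^-5 - 2t^-4 + 2t^-3 - 2t^-2 + 2t^-1 - 1 + t
bracket: A^-10 - A^-6 + 2A^-2 - 2A^2 + 2A^6 - 2A^10 + A^14, w = -2
1 component, writhe -2, over 10 crossings
det 11, colorings 3 of 3^10 — not tricolorable
observation: w = -2 shifts under R1 moves; the (-A^3)^(2) factor cancels that in V


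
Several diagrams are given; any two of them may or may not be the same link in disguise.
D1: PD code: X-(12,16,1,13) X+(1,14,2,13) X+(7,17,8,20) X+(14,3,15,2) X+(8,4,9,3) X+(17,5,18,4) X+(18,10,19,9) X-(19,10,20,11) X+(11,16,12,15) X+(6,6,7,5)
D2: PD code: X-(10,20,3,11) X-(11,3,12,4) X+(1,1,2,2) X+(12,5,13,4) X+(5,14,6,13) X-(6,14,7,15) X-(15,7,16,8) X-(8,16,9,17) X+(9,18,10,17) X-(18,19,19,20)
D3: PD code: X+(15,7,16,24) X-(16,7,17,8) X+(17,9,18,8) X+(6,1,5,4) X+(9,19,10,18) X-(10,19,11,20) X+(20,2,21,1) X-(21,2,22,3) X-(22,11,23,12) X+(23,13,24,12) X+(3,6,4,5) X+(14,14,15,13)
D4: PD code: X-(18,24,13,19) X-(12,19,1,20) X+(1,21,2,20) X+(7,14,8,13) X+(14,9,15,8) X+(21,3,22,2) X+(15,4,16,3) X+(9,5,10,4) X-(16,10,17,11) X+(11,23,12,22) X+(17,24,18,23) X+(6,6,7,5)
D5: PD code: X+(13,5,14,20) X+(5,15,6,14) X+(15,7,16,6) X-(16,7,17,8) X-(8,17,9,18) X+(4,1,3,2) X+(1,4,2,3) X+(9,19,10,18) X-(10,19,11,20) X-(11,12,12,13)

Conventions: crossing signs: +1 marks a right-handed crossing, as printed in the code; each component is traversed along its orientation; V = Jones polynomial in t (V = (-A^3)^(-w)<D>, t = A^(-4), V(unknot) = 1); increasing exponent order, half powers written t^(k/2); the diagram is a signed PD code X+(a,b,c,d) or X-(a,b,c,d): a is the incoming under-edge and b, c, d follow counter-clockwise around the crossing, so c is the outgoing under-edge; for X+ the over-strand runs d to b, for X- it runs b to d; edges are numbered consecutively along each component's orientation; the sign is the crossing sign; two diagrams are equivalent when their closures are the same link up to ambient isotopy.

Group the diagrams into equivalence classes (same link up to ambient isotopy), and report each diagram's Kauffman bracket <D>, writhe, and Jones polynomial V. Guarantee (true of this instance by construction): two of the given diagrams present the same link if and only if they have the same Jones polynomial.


classes: {D1, D4} | {D2} | {D3, D5}
V(D1) = t + 2t^3 + t^5  [10 crossings, <D> = A^-2 + 2A^6 + A^14, w = +6]
V(D2) = t^-3 + t^-2 + t^-1 + 1  (w -2, c 10, <D> = A^-6 + A^-2 + A^2 + A^6)
V(D3) = 1 + t + t^2 + t^3  (w +4, c 12, <D> = 1 + A^4 + A^8 + A^12)
V(D4) = t + 2t^3 + t^5  [12 crossings, <D> = A^-2 + 2A^6 + A^14, w = +6]
D5 (bracket A^-6 + A^-2 + A^2 + A^6; 10 crossings at w = +2): V = 1 + t + t^2 + t^3
note: comparing 5 Jones polynomials yields 3 groups


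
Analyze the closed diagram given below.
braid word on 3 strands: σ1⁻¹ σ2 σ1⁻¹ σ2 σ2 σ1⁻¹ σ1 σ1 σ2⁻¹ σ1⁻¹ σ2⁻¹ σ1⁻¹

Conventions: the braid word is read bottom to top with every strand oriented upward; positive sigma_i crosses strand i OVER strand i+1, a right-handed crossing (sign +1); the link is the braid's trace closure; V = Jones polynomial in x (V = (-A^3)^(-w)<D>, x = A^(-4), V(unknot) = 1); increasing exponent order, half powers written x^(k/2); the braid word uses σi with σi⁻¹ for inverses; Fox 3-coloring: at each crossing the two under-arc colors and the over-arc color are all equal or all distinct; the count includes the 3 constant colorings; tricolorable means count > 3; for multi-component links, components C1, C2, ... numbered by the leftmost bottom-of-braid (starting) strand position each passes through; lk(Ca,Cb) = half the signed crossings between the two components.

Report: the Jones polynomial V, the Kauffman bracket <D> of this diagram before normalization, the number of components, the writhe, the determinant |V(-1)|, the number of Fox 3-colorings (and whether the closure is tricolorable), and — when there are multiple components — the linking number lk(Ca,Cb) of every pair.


Jones polynomial: V(x) = x^-5 - 2x^-4 + 2x^-3 - 2x^-2 + 2x^-1 - 1 + x
<D> = A^-10 - A^-6 + 2A^-2 - 2A^2 + 2A^6 - 2A^10 + A^14; writhe -2
components 1, writhe -2 (12 crossings)
3-colorings: 3 of 3^12, det 11 — not tricolorable
note: free reduction leaves σ1⁻¹ σ2 σ1⁻¹ σ2 σ2 σ1 σ2⁻¹ σ1⁻¹ σ2⁻¹ σ1⁻¹ of the original 12 letters


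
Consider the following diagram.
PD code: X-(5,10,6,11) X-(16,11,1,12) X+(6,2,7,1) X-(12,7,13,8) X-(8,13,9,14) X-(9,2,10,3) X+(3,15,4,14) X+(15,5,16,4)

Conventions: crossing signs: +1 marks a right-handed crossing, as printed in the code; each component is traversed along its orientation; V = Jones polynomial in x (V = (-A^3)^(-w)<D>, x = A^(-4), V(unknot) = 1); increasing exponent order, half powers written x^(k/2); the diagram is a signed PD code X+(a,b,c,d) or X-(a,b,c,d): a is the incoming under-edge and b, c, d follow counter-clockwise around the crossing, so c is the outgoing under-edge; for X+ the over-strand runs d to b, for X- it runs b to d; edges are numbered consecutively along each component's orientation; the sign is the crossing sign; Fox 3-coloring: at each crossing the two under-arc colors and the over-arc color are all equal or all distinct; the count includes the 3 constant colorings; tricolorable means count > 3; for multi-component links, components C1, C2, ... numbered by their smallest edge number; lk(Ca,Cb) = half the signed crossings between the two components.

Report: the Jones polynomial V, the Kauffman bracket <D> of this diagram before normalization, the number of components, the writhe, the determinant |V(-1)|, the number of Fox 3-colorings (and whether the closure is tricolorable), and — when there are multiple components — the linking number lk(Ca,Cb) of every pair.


Jones polynomial: V(x) = -x^-5 + x^-4 - x^-3 + 2x^-2 - x^-1 + 2 - x
<D> = -A^-10 + 2A^-6 - A^-2 + 2A^2 - A^6 + A^10 - A^14; writhe -2
components 1, writhe -2 (8 crossings)
3-colorings: 9 of 3^8, det 9 — tricolorable
note: |V(-1)| = 9: so tricolorable, since 3 divides 9
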